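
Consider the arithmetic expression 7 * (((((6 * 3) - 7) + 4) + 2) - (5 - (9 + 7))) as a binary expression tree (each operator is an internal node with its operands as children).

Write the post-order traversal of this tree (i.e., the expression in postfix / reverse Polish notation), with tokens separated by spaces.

Post-order on an expression tree gives postfix notation: for each operator, emit left operand, right operand, then the operator.

7 6 3 * 7 - 4 + 2 + 5 9 7 + - - *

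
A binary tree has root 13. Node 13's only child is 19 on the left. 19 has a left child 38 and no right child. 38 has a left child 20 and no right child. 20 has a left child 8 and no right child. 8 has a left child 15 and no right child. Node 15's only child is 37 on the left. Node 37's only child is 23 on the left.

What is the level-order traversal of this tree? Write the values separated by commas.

Level-order visits nodes level by level from the root, left to right within each level.
Level 0: 13
Level 1: 19
Level 2: 38
Level 3: 20
Level 4: 8
Level 5: 15
Level 6: 37
Level 7: 23

13, 19, 38, 20, 8, 15, 37, 23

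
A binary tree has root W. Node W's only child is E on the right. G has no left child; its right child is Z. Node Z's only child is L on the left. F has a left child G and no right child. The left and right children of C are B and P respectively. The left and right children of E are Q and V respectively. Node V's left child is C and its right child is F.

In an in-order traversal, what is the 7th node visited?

In-order visits the left subtree, then the node, then the right subtree.
At W: no left child.
Visit W.
At W: go right to E.
  At E: go left to Q.
    Q is a leaf — visit Q.
  Visit E.
  At E: go right to V.
    At V: go left to C.
      At C: go left to B.
        B is a leaf — visit B.
      Visit C.
      At C: go right to P.
        P is a leaf — visit P.
    Visit V.
    At V: go right to F.
      At F: go left to G.
        At G: no left child.
        Visit G.
        At G: go right to Z.
          At Z: go left to L.
            L is a leaf — visit L.
          Visit Z.
          At Z: no right child.
      Visit F.
      At F: no right child.
Full in-order sequence: W, Q, E, B, C, P, V, G, L, Z, F.

V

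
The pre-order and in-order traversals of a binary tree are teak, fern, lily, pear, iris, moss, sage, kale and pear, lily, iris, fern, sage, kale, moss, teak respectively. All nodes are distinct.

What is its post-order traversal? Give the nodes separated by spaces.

The first element of pre-order is the root; it splits in-order into left and right subtrees.
Root teak: left subtree has 7 nodes {pear, lily, iris, fern, sage, kale, moss}, right has 0 { }.
  Root fern: left subtree has 3 nodes {pear, lily, iris}, right has 3 {sage, kale, moss}.
    Root lily: left subtree has 1 node {pear}, right has 1 {iris}.
    Root moss: left subtree has 2 nodes {sage, kale}, right has 0 { }.
      Root sage: left subtree has 0 nodes { }, right has 1 {kale}.

pear iris lily kale sage moss fern teak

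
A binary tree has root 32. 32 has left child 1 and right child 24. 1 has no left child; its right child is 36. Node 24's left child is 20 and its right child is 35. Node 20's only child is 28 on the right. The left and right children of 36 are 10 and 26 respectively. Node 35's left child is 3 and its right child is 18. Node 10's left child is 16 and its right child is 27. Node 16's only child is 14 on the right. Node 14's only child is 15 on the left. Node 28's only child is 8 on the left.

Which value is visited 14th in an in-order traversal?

3

In-order visits the left subtree, then the node, then the right subtree.
At 32: go left to 1.
  At 1: no left child.
  Visit 1.
  At 1: go right to 36.
    At 36: go left to 10.
      At 10: go left to 16.
        At 16: no left child.
        Visit 16.
        At 16: go right to 14.
          At 14: go left to 15.
            15 is a leaf — visit 15.
          Visit 14.
          At 14: no right child.
      Visit 10.
      At 10: go right to 27.
        27 is a leaf — visit 27.
    Visit 36.
    At 36: go right to 26.
      26 is a leaf — visit 26.
Visit 32.
At 32: go right to 24.
  At 24: go left to 20.
    At 20: no left child.
    Visit 20.
    At 20: go right to 28.
      At 28: go left to 8.
        8 is a leaf — visit 8.
      Visit 28.
      At 28: no right child.
  Visit 24.
  At 24: go right to 35.
    At 35: go left to 3.
      3 is a leaf — visit 3.
    Visit 35.
    At 35: go right to 18.
      18 is a leaf — visit 18.
Full in-order sequence: 1, 16, 15, 14, 10, 27, 36, 26, 32, 20, 8, 28, 24, 3, 35, 18.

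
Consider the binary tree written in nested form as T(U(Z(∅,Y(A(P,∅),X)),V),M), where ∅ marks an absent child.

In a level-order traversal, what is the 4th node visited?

Level-order visits nodes level by level from the root, left to right within each level.
Level 0: T
Level 1: U, M
Level 2: Z, V
Level 3: Y
Level 4: A, X
Level 5: P
Full level-order sequence: T, U, M, Z, V, Y, A, X, P.

Z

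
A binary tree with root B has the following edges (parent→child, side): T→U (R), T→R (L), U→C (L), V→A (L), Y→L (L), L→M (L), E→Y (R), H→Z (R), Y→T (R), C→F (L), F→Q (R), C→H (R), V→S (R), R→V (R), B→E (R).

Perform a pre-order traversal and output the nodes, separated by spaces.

Pre-order visits the node, then its left subtree, then its right subtree.
Visit B.
At B: no left child.
At B: go right to E.
  Visit E.
  At E: no left child.
  At E: go right to Y.
    Visit Y.
    At Y: go left to L.
      Visit L.
      At L: go left to M.
        M is a leaf — visit M.
      At L: no right child.
    At Y: go right to T.
      Visit T.
      At T: go left to R.
        Visit R.
        At R: no left child.
        At R: go right to V.
          Visit V.
          At V: go left to A.
            A is a leaf — visit A.
          At V: go right to S.
            S is a leaf — visit S.
      At T: go right to U.
        Visit U.
        At U: go left to C.
          Visit C.
          At C: go left to F.
            Visit F.
            At F: no left child.
            At F: go right to Q.
              Q is a leaf — visit Q.
          At C: go right to H.
            Visit H.
            At H: no left child.
            At H: go right to Z.
              Z is a leaf — visit Z.
        At U: no right child.

B E Y L M T R V A S U C F Q H Z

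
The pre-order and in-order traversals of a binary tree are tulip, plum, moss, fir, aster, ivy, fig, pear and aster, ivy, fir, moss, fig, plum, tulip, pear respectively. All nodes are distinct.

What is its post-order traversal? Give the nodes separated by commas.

The first element of pre-order is the root; it splits in-order into left and right subtrees.
Root tulip: left subtree has 6 nodes {aster, ivy, fir, moss, fig, plum}, right has 1 {pear}.
  Root plum: left subtree has 5 nodes {aster, ivy, fir, moss, fig}, right has 0 { }.
    Root moss: left subtree has 3 nodes {aster, ivy, fir}, right has 1 {fig}.
      Root fir: left subtree has 2 nodes {aster, ivy}, right has 0 { }.
        Root aster: left subtree has 0 nodes { }, right has 1 {ivy}.

ivy, aster, fir, fig, moss, plum, pear, tulip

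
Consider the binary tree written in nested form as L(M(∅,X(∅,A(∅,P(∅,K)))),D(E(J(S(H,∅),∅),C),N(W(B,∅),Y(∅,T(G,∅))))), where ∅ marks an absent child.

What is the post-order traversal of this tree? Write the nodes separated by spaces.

K P A X M H S J C E B W G T Y N D L

Post-order visits the left subtree, then the right subtree, then the node.
At L: go left to M.
  At M: no left child.
  At M: go right to X.
    At X: no left child.
    At X: go right to A.
      At A: no left child.
      At A: go right to P.
        At P: no left child.
        At P: go right to K.
          K is a leaf — visit K.
        Visit P.
      Visit A.
    Visit X.
  Visit M.
At L: go right to D.
  At D: go left to E.
    At E: go left to J.
      At J: go left to S.
        At S: go left to H.
          H is a leaf — visit H.
        At S: no right child.
        Visit S.
      At J: no right child.
      Visit J.
    At E: go right to C.
      C is a leaf — visit C.
    Visit E.
  At D: go right to N.
    At N: go left to W.
      At W: go left to B.
        B is a leaf — visit B.
      At W: no right child.
      Visit W.
    At N: go right to Y.
      At Y: no left child.
      At Y: go right to T.
        At T: go left to G.
          G is a leaf — visit G.
        At T: no right child.
        Visit T.
      Visit Y.
    Visit N.
  Visit D.
Visit L.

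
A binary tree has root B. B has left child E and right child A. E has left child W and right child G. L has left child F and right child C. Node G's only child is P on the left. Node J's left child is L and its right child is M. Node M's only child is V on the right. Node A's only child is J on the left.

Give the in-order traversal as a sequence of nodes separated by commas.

W, E, P, G, B, F, L, C, J, M, V, A

In-order visits the left subtree, then the node, then the right subtree.
At B: go left to E.
  At E: go left to W.
    W is a leaf — visit W.
  Visit E.
  At E: go right to G.
    At G: go left to P.
      P is a leaf — visit P.
    Visit G.
    At G: no right child.
Visit B.
At B: go right to A.
  At A: go left to J.
    At J: go left to L.
      At L: go left to F.
        F is a leaf — visit F.
      Visit L.
      At L: go right to C.
        C is a leaf — visit C.
    Visit J.
    At J: go right to M.
      At M: no left child.
      Visit M.
      At M: go right to V.
        V is a leaf — visit V.
  Visit A.
  At A: no right child.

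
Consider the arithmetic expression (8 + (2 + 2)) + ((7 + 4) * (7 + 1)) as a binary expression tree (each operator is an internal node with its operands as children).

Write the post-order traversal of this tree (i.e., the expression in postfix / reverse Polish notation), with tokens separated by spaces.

Post-order on an expression tree gives postfix notation: for each operator, emit left operand, right operand, then the operator.

8 2 2 + + 7 4 + 7 1 + * +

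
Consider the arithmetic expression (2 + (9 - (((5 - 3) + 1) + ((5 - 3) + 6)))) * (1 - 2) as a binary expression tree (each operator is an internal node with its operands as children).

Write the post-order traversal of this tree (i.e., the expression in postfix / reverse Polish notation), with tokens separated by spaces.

Post-order on an expression tree gives postfix notation: for each operator, emit left operand, right operand, then the operator.

2 9 5 3 - 1 + 5 3 - 6 + + - + 1 2 - *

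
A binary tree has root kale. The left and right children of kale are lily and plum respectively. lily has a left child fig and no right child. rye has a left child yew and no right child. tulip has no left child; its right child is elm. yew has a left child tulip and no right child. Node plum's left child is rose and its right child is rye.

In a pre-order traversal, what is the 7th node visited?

Pre-order visits the node, then its left subtree, then its right subtree.
Visit kale.
At kale: go left to lily.
  Visit lily.
  At lily: go left to fig.
    fig is a leaf — visit fig.
  At lily: no right child.
At kale: go right to plum.
  Visit plum.
  At plum: go left to rose.
    rose is a leaf — visit rose.
  At plum: go right to rye.
    Visit rye.
    At rye: go left to yew.
      Visit yew.
      At yew: go left to tulip.
        Visit tulip.
        At tulip: no left child.
        At tulip: go right to elm.
          elm is a leaf — visit elm.
      At yew: no right child.
    At rye: no right child.
Full pre-order sequence: kale, lily, fig, plum, rose, rye, yew, tulip, elm.

yew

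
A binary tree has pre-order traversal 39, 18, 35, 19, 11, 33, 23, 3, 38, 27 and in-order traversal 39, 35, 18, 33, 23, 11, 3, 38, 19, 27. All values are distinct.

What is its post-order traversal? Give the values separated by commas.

The first element of pre-order is the root; it splits in-order into left and right subtrees.
Root 39: left subtree has 0 nodes { }, right has 9 {35, 18, 33, 23, 11, 3, 38, 19, 27}.
  Root 18: left subtree has 1 node {35}, right has 7 {33, 23, 11, 3, 38, 19, 27}.
    Root 19: left subtree has 5 nodes {33, 23, 11, 3, 38}, right has 1 {27}.
      Root 11: left subtree has 2 nodes {33, 23}, right has 2 {3, 38}.
        Root 33: left subtree has 0 nodes { }, right has 1 {23}.
        Root 3: left subtree has 0 nodes { }, right has 1 {38}.

35, 23, 33, 38, 3, 11, 27, 19, 18, 39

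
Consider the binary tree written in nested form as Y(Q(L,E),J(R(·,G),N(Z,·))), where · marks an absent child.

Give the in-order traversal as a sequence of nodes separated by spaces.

In-order visits the left subtree, then the node, then the right subtree.
At Y: go left to Q.
  At Q: go left to L.
    L is a leaf — visit L.
  Visit Q.
  At Q: go right to E.
    E is a leaf — visit E.
Visit Y.
At Y: go right to J.
  At J: go left to R.
    At R: no left child.
    Visit R.
    At R: go right to G.
      G is a leaf — visit G.
  Visit J.
  At J: go right to N.
    At N: go left to Z.
      Z is a leaf — visit Z.
    Visit N.
    At N: no right child.

L Q E Y R G J Z N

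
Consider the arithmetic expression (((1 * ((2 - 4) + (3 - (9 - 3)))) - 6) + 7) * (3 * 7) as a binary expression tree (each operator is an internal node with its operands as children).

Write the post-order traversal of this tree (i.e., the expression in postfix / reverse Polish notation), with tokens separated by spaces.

1 2 4 - 3 9 3 - - + * 6 - 7 + 3 7 * *

Post-order on an expression tree gives postfix notation: for each operator, emit left operand, right operand, then the operator.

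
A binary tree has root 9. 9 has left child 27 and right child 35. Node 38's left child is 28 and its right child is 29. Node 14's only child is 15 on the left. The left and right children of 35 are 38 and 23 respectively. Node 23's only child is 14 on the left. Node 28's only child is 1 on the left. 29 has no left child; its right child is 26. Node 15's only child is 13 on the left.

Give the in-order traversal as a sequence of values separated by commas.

27, 9, 1, 28, 38, 29, 26, 35, 13, 15, 14, 23

In-order visits the left subtree, then the node, then the right subtree.
At 9: go left to 27.
  27 is a leaf — visit 27.
Visit 9.
At 9: go right to 35.
  At 35: go left to 38.
    At 38: go left to 28.
      At 28: go left to 1.
        1 is a leaf — visit 1.
      Visit 28.
      At 28: no right child.
    Visit 38.
    At 38: go right to 29.
      At 29: no left child.
      Visit 29.
      At 29: go right to 26.
        26 is a leaf — visit 26.
  Visit 35.
  At 35: go right to 23.
    At 23: go left to 14.
      At 14: go left to 15.
        At 15: go left to 13.
          13 is a leaf — visit 13.
        Visit 15.
        At 15: no right child.
      Visit 14.
      At 14: no right child.
    Visit 23.
    At 23: no right child.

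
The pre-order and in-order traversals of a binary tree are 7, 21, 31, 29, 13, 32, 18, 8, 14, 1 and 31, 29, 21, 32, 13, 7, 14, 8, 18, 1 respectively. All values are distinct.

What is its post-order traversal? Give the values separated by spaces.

The first element of pre-order is the root; it splits in-order into left and right subtrees.
Root 7: left subtree has 5 nodes {31, 29, 21, 32, 13}, right has 4 {14, 8, 18, 1}.
  Root 21: left subtree has 2 nodes {31, 29}, right has 2 {32, 13}.
    Root 31: left subtree has 0 nodes { }, right has 1 {29}.
    Root 13: left subtree has 1 node {32}, right has 0 { }.
  Root 18: left subtree has 2 nodes {14, 8}, right has 1 {1}.
    Root 8: left subtree has 1 node {14}, right has 0 { }.

29 31 32 13 21 14 8 1 18 7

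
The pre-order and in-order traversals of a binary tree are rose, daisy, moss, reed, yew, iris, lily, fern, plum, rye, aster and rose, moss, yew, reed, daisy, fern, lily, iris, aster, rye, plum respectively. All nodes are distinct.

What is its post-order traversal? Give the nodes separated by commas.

yew, reed, moss, fern, lily, aster, rye, plum, iris, daisy, rose

The first element of pre-order is the root; it splits in-order into left and right subtrees.
Root rose: left subtree has 0 nodes { }, right has 10 {moss, yew, reed, daisy, fern, lily, iris, aster, rye, plum}.
  Root daisy: left subtree has 3 nodes {moss, yew, reed}, right has 6 {fern, lily, iris, aster, rye, plum}.
    Root moss: left subtree has 0 nodes { }, right has 2 {yew, reed}.
      Root reed: left subtree has 1 node {yew}, right has 0 { }.
    Root iris: left subtree has 2 nodes {fern, lily}, right has 3 {aster, rye, plum}.
      Root lily: left subtree has 1 node {fern}, right has 0 { }.
      Root plum: left subtree has 2 nodes {aster, rye}, right has 0 { }.
        Root rye: left subtree has 1 node {aster}, right has 0 { }.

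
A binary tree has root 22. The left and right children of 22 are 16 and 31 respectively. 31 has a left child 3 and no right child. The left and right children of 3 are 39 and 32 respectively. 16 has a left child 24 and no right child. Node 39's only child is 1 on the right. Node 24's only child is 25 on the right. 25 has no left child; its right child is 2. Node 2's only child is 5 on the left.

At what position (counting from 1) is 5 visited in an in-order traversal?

3

In-order visits the left subtree, then the node, then the right subtree.
At 22: go left to 16.
  At 16: go left to 24.
    At 24: no left child.
    Visit 24.
    At 24: go right to 25.
      At 25: no left child.
      Visit 25.
      At 25: go right to 2.
        At 2: go left to 5.
          5 is a leaf — visit 5.
        Visit 2.
        At 2: no right child.
  Visit 16.
  At 16: no right child.
Visit 22.
At 22: go right to 31.
  At 31: go left to 3.
    At 3: go left to 39.
      At 39: no left child.
      Visit 39.
      At 39: go right to 1.
        1 is a leaf — visit 1.
    Visit 3.
    At 3: go right to 32.
      32 is a leaf — visit 32.
  Visit 31.
  At 31: no right child.
Full in-order sequence: 24, 25, 5, 2, 16, 22, 39, 1, 3, 32, 31.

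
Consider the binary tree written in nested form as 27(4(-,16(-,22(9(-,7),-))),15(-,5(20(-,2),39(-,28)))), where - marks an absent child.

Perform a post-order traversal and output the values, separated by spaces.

7 9 22 16 4 2 20 28 39 5 15 27

Post-order visits the left subtree, then the right subtree, then the node.
At 27: go left to 4.
  At 4: no left child.
  At 4: go right to 16.
    At 16: no left child.
    At 16: go right to 22.
      At 22: go left to 9.
        At 9: no left child.
        At 9: go right to 7.
          7 is a leaf — visit 7.
        Visit 9.
      At 22: no right child.
      Visit 22.
    Visit 16.
  Visit 4.
At 27: go right to 15.
  At 15: no left child.
  At 15: go right to 5.
    At 5: go left to 20.
      At 20: no left child.
      At 20: go right to 2.
        2 is a leaf — visit 2.
      Visit 20.
    At 5: go right to 39.
      At 39: no left child.
      At 39: go right to 28.
        28 is a leaf — visit 28.
      Visit 39.
    Visit 5.
  Visit 15.
Visit 27.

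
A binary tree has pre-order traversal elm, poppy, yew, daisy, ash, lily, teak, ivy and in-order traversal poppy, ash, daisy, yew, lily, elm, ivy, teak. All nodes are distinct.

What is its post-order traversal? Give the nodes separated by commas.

The first element of pre-order is the root; it splits in-order into left and right subtrees.
Root elm: left subtree has 5 nodes {poppy, ash, daisy, yew, lily}, right has 2 {ivy, teak}.
  Root poppy: left subtree has 0 nodes { }, right has 4 {ash, daisy, yew, lily}.
    Root yew: left subtree has 2 nodes {ash, daisy}, right has 1 {lily}.
      Root daisy: left subtree has 1 node {ash}, right has 0 { }.
  Root teak: left subtree has 1 node {ivy}, right has 0 { }.

ash, daisy, lily, yew, poppy, ivy, teak, elm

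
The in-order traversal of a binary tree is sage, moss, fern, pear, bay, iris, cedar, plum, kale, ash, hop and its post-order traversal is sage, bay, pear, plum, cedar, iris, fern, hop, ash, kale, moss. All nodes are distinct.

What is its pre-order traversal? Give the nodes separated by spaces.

moss sage kale fern iris pear bay cedar plum ash hop

The last element of post-order is the root; it splits in-order into left and right subtrees.
Root moss: left subtree has 1 node {sage}, right has 9 {fern, pear, bay, iris, cedar, plum, kale, ash, hop}.
  Root kale: left subtree has 6 nodes {fern, pear, bay, iris, cedar, plum}, right has 2 {ash, hop}.
    Root fern: left subtree has 0 nodes { }, right has 5 {pear, bay, iris, cedar, plum}.
      Root iris: left subtree has 2 nodes {pear, bay}, right has 2 {cedar, plum}.
        Root pear: left subtree has 0 nodes { }, right has 1 {bay}.
        Root cedar: left subtree has 0 nodes { }, right has 1 {plum}.
    Root ash: left subtree has 0 nodes { }, right has 1 {hop}.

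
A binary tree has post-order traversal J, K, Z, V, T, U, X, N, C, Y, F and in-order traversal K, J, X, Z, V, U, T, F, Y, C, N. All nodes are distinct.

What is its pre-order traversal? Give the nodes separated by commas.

The last element of post-order is the root; it splits in-order into left and right subtrees.
Root F: left subtree has 7 nodes {K, J, X, Z, V, U, T}, right has 3 {Y, C, N}.
  Root X: left subtree has 2 nodes {K, J}, right has 4 {Z, V, U, T}.
    Root K: left subtree has 0 nodes { }, right has 1 {J}.
    Root U: left subtree has 2 nodes {Z, V}, right has 1 {T}.
      Root V: left subtree has 1 node {Z}, right has 0 { }.
  Root Y: left subtree has 0 nodes { }, right has 2 {C, N}.
    Root C: left subtree has 0 nodes { }, right has 1 {N}.

F, X, K, J, U, V, Z, T, Y, C, N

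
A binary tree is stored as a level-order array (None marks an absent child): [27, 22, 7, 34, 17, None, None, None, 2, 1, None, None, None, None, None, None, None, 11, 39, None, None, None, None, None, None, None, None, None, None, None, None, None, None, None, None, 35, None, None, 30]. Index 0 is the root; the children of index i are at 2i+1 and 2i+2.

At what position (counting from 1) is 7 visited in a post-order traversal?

Post-order visits the left subtree, then the right subtree, then the node.
At 27: go left to 22.
  At 22: go left to 34.
    At 34: no left child.
    At 34: go right to 2.
      At 2: go left to 11.
        At 11: go left to 35.
          35 is a leaf — visit 35.
        At 11: no right child.
        Visit 11.
      At 2: go right to 39.
        At 39: no left child.
        At 39: go right to 30.
          30 is a leaf — visit 30.
        Visit 39.
      Visit 2.
    Visit 34.
  At 22: go right to 17.
    At 17: go left to 1.
      1 is a leaf — visit 1.
    At 17: no right child.
    Visit 17.
  Visit 22.
At 27: go right to 7.
  7 is a leaf — visit 7.
Visit 27.
Full post-order sequence: 35, 11, 30, 39, 2, 34, 1, 17, 22, 7, 27.

10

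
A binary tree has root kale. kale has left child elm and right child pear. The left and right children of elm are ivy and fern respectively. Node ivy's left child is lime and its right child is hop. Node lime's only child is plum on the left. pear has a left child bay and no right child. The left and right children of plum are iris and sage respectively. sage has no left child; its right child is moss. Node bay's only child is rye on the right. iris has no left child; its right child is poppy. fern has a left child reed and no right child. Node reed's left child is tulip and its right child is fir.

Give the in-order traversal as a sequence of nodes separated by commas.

In-order visits the left subtree, then the node, then the right subtree.
At kale: go left to elm.
  At elm: go left to ivy.
    At ivy: go left to lime.
      At lime: go left to plum.
        At plum: go left to iris.
          At iris: no left child.
          Visit iris.
          At iris: go right to poppy.
            poppy is a leaf — visit poppy.
        Visit plum.
        At plum: go right to sage.
          At sage: no left child.
          Visit sage.
          At sage: go right to moss.
            moss is a leaf — visit moss.
      Visit lime.
      At lime: no right child.
    Visit ivy.
    At ivy: go right to hop.
      hop is a leaf — visit hop.
  Visit elm.
  At elm: go right to fern.
    At fern: go left to reed.
      At reed: go left to tulip.
        tulip is a leaf — visit tulip.
      Visit reed.
      At reed: go right to fir.
        fir is a leaf — visit fir.
    Visit fern.
    At fern: no right child.
Visit kale.
At kale: go right to pear.
  At pear: go left to bay.
    At bay: no left child.
    Visit bay.
    At bay: go right to rye.
      rye is a leaf — visit rye.
  Visit pear.
  At pear: no right child.

iris, poppy, plum, sage, moss, lime, ivy, hop, elm, tulip, reed, fir, fern, kale, bay, rye, pear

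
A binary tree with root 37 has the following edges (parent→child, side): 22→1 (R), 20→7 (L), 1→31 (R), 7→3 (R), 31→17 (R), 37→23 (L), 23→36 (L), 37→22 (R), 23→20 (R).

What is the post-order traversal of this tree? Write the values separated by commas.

36, 3, 7, 20, 23, 17, 31, 1, 22, 37

Post-order visits the left subtree, then the right subtree, then the node.
At 37: go left to 23.
  At 23: go left to 36.
    36 is a leaf — visit 36.
  At 23: go right to 20.
    At 20: go left to 7.
      At 7: no left child.
      At 7: go right to 3.
        3 is a leaf — visit 3.
      Visit 7.
    At 20: no right child.
    Visit 20.
  Visit 23.
At 37: go right to 22.
  At 22: no left child.
  At 22: go right to 1.
    At 1: no left child.
    At 1: go right to 31.
      At 31: no left child.
      At 31: go right to 17.
        17 is a leaf — visit 17.
      Visit 31.
    Visit 1.
  Visit 22.
Visit 37.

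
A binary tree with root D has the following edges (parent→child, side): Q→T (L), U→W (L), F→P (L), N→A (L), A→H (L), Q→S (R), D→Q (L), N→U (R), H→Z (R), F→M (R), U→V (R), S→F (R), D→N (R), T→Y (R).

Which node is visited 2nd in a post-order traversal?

T

Post-order visits the left subtree, then the right subtree, then the node.
At D: go left to Q.
  At Q: go left to T.
    At T: no left child.
    At T: go right to Y.
      Y is a leaf — visit Y.
    Visit T.
  At Q: go right to S.
    At S: no left child.
    At S: go right to F.
      At F: go left to P.
        P is a leaf — visit P.
      At F: go right to M.
        M is a leaf — visit M.
      Visit F.
    Visit S.
  Visit Q.
At D: go right to N.
  At N: go left to A.
    At A: go left to H.
      At H: no left child.
      At H: go right to Z.
        Z is a leaf — visit Z.
      Visit H.
    At A: no right child.
    Visit A.
  At N: go right to U.
    At U: go left to W.
      W is a leaf — visit W.
    At U: go right to V.
      V is a leaf — visit V.
    Visit U.
  Visit N.
Visit D.
Full post-order sequence: Y, T, P, M, F, S, Q, Z, H, A, W, V, U, N, D.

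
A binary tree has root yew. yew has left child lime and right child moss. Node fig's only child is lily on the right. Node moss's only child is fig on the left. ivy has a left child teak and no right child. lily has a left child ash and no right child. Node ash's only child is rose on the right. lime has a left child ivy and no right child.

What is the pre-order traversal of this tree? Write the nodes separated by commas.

Pre-order visits the node, then its left subtree, then its right subtree.
Visit yew.
At yew: go left to lime.
  Visit lime.
  At lime: go left to ivy.
    Visit ivy.
    At ivy: go left to teak.
      teak is a leaf — visit teak.
    At ivy: no right child.
  At lime: no right child.
At yew: go right to moss.
  Visit moss.
  At moss: go left to fig.
    Visit fig.
    At fig: no left child.
    At fig: go right to lily.
      Visit lily.
      At lily: go left to ash.
        Visit ash.
        At ash: no left child.
        At ash: go right to rose.
          rose is a leaf — visit rose.
      At lily: no right child.
  At moss: no right child.

yew, lime, ivy, teak, moss, fig, lily, ash, rose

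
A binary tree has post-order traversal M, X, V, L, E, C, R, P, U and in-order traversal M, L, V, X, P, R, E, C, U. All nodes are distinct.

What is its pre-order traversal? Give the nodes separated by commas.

U, P, L, M, V, X, R, C, E

The last element of post-order is the root; it splits in-order into left and right subtrees.
Root U: left subtree has 8 nodes {M, L, V, X, P, R, E, C}, right has 0 { }.
  Root P: left subtree has 4 nodes {M, L, V, X}, right has 3 {R, E, C}.
    Root L: left subtree has 1 node {M}, right has 2 {V, X}.
      Root V: left subtree has 0 nodes { }, right has 1 {X}.
    Root R: left subtree has 0 nodes { }, right has 2 {E, C}.
      Root C: left subtree has 1 node {E}, right has 0 { }.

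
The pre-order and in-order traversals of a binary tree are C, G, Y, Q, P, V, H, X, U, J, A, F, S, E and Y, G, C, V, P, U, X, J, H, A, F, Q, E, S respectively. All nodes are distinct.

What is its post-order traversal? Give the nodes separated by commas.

Y, G, V, U, J, X, F, A, H, P, E, S, Q, C

The first element of pre-order is the root; it splits in-order into left and right subtrees.
Root C: left subtree has 2 nodes {Y, G}, right has 11 {V, P, U, X, J, H, A, F, Q, E, S}.
  Root G: left subtree has 1 node {Y}, right has 0 { }.
  Root Q: left subtree has 8 nodes {V, P, U, X, J, H, A, F}, right has 2 {E, S}.
    Root P: left subtree has 1 node {V}, right has 6 {U, X, J, H, A, F}.
      Root H: left subtree has 3 nodes {U, X, J}, right has 2 {A, F}.
        Root X: left subtree has 1 node {U}, right has 1 {J}.
        Root A: left subtree has 0 nodes { }, right has 1 {F}.
    Root S: left subtree has 1 node {E}, right has 0 { }.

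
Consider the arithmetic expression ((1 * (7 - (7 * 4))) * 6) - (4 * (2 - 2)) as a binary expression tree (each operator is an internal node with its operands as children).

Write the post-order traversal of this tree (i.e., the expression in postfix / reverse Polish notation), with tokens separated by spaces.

1 7 7 4 * - * 6 * 4 2 2 - * -

Post-order on an expression tree gives postfix notation: for each operator, emit left operand, right operand, then the operator.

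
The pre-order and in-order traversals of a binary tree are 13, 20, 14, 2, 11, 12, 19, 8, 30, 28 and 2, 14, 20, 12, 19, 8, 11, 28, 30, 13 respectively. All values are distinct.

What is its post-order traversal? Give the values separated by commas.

2, 14, 8, 19, 12, 28, 30, 11, 20, 13

The first element of pre-order is the root; it splits in-order into left and right subtrees.
Root 13: left subtree has 9 nodes {2, 14, 20, 12, 19, 8, 11, 28, 30}, right has 0 { }.
  Root 20: left subtree has 2 nodes {2, 14}, right has 6 {12, 19, 8, 11, 28, 30}.
    Root 14: left subtree has 1 node {2}, right has 0 { }.
    Root 11: left subtree has 3 nodes {12, 19, 8}, right has 2 {28, 30}.
      Root 12: left subtree has 0 nodes { }, right has 2 {19, 8}.
        Root 19: left subtree has 0 nodes { }, right has 1 {8}.
      Root 30: left subtree has 1 node {28}, right has 0 { }.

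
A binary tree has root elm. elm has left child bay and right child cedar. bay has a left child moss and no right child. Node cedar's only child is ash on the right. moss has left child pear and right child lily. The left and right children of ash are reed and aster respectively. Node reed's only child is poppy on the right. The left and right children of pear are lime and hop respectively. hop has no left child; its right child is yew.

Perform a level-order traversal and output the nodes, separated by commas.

elm, bay, cedar, moss, ash, pear, lily, reed, aster, lime, hop, poppy, yew

Level-order visits nodes level by level from the root, left to right within each level.
Level 0: elm
Level 1: bay, cedar
Level 2: moss, ash
Level 3: pear, lily, reed, aster
Level 4: lime, hop, poppy
Level 5: yew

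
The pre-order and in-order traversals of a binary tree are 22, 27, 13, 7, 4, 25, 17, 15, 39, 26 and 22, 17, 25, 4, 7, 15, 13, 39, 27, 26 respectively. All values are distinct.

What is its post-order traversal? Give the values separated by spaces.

17 25 4 15 7 39 13 26 27 22

The first element of pre-order is the root; it splits in-order into left and right subtrees.
Root 22: left subtree has 0 nodes { }, right has 9 {17, 25, 4, 7, 15, 13, 39, 27, 26}.
  Root 27: left subtree has 7 nodes {17, 25, 4, 7, 15, 13, 39}, right has 1 {26}.
    Root 13: left subtree has 5 nodes {17, 25, 4, 7, 15}, right has 1 {39}.
      Root 7: left subtree has 3 nodes {17, 25, 4}, right has 1 {15}.
        Root 4: left subtree has 2 nodes {17, 25}, right has 0 { }.
          Root 25: left subtree has 1 node {17}, right has 0 { }.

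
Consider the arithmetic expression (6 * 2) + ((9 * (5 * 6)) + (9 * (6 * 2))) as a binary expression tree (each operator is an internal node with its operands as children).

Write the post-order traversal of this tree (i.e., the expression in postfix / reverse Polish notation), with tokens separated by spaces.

Post-order on an expression tree gives postfix notation: for each operator, emit left operand, right operand, then the operator.

6 2 * 9 5 6 * * 9 6 2 * * + +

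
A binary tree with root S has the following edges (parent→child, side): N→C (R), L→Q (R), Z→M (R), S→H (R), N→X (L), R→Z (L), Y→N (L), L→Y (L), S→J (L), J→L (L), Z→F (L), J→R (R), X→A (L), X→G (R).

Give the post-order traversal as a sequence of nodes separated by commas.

Post-order visits the left subtree, then the right subtree, then the node.
At S: go left to J.
  At J: go left to L.
    At L: go left to Y.
      At Y: go left to N.
        At N: go left to X.
          At X: go left to A.
            A is a leaf — visit A.
          At X: go right to G.
            G is a leaf — visit G.
          Visit X.
        At N: go right to C.
          C is a leaf — visit C.
        Visit N.
      At Y: no right child.
      Visit Y.
    At L: go right to Q.
      Q is a leaf — visit Q.
    Visit L.
  At J: go right to R.
    At R: go left to Z.
      At Z: go left to F.
        F is a leaf — visit F.
      At Z: go right to M.
        M is a leaf — visit M.
      Visit Z.
    At R: no right child.
    Visit R.
  Visit J.
At S: go right to H.
  H is a leaf — visit H.
Visit S.

A, G, X, C, N, Y, Q, L, F, M, Z, R, J, H, S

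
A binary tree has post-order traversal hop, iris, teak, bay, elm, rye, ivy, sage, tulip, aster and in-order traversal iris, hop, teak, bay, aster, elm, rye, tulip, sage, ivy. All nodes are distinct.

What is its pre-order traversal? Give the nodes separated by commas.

aster, bay, teak, iris, hop, tulip, rye, elm, sage, ivy

The last element of post-order is the root; it splits in-order into left and right subtrees.
Root aster: left subtree has 4 nodes {iris, hop, teak, bay}, right has 5 {elm, rye, tulip, sage, ivy}.
  Root bay: left subtree has 3 nodes {iris, hop, teak}, right has 0 { }.
    Root teak: left subtree has 2 nodes {iris, hop}, right has 0 { }.
      Root iris: left subtree has 0 nodes { }, right has 1 {hop}.
  Root tulip: left subtree has 2 nodes {elm, rye}, right has 2 {sage, ivy}.
    Root rye: left subtree has 1 node {elm}, right has 0 { }.
    Root sage: left subtree has 0 nodes { }, right has 1 {ivy}.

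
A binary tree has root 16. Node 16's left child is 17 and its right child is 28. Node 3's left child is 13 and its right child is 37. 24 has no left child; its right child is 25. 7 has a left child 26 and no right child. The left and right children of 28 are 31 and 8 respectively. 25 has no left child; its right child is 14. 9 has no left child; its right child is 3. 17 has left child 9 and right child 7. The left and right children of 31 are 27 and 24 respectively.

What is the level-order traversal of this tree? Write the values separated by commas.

16, 17, 28, 9, 7, 31, 8, 3, 26, 27, 24, 13, 37, 25, 14

Level-order visits nodes level by level from the root, left to right within each level.
Level 0: 16
Level 1: 17, 28
Level 2: 9, 7, 31, 8
Level 3: 3, 26, 27, 24
Level 4: 13, 37, 25
Level 5: 14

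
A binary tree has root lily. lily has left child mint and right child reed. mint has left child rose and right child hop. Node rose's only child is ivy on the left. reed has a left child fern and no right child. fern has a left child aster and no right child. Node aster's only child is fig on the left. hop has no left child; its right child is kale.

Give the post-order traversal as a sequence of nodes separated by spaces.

Post-order visits the left subtree, then the right subtree, then the node.
At lily: go left to mint.
  At mint: go left to rose.
    At rose: go left to ivy.
      ivy is a leaf — visit ivy.
    At rose: no right child.
    Visit rose.
  At mint: go right to hop.
    At hop: no left child.
    At hop: go right to kale.
      kale is a leaf — visit kale.
    Visit hop.
  Visit mint.
At lily: go right to reed.
  At reed: go left to fern.
    At fern: go left to aster.
      At aster: go left to fig.
        fig is a leaf — visit fig.
      At aster: no right child.
      Visit aster.
    At fern: no right child.
    Visit fern.
  At reed: no right child.
  Visit reed.
Visit lily.

ivy rose kale hop mint fig aster fern reed lily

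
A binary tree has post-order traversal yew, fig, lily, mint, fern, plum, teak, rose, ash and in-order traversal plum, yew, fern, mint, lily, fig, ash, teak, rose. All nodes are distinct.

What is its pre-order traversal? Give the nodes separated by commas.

The last element of post-order is the root; it splits in-order into left and right subtrees.
Root ash: left subtree has 6 nodes {plum, yew, fern, mint, lily, fig}, right has 2 {teak, rose}.
  Root plum: left subtree has 0 nodes { }, right has 5 {yew, fern, mint, lily, fig}.
    Root fern: left subtree has 1 node {yew}, right has 3 {mint, lily, fig}.
      Root mint: left subtree has 0 nodes { }, right has 2 {lily, fig}.
        Root lily: left subtree has 0 nodes { }, right has 1 {fig}.
  Root rose: left subtree has 1 node {teak}, right has 0 { }.

ash, plum, fern, yew, mint, lily, fig, rose, teak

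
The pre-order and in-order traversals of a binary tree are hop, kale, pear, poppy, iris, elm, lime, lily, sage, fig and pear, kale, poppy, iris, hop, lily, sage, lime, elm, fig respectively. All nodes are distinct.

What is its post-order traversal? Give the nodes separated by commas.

The first element of pre-order is the root; it splits in-order into left and right subtrees.
Root hop: left subtree has 4 nodes {pear, kale, poppy, iris}, right has 5 {lily, sage, lime, elm, fig}.
  Root kale: left subtree has 1 node {pear}, right has 2 {poppy, iris}.
    Root poppy: left subtree has 0 nodes { }, right has 1 {iris}.
  Root elm: left subtree has 3 nodes {lily, sage, lime}, right has 1 {fig}.
    Root lime: left subtree has 2 nodes {lily, sage}, right has 0 { }.
      Root lily: left subtree has 0 nodes { }, right has 1 {sage}.

pear, iris, poppy, kale, sage, lily, lime, fig, elm, hop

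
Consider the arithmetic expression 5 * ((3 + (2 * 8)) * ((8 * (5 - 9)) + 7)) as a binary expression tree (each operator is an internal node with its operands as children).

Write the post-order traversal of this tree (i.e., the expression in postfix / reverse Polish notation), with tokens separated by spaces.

Post-order on an expression tree gives postfix notation: for each operator, emit left operand, right operand, then the operator.

5 3 2 8 * + 8 5 9 - * 7 + * *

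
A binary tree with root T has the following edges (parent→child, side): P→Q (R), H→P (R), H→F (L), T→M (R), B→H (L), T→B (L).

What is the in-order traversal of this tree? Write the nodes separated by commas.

F, H, P, Q, B, T, M

In-order visits the left subtree, then the node, then the right subtree.
At T: go left to B.
  At B: go left to H.
    At H: go left to F.
      F is a leaf — visit F.
    Visit H.
    At H: go right to P.
      At P: no left child.
      Visit P.
      At P: go right to Q.
        Q is a leaf — visit Q.
  Visit B.
  At B: no right child.
Visit T.
At T: go right to M.
  M is a leaf — visit M.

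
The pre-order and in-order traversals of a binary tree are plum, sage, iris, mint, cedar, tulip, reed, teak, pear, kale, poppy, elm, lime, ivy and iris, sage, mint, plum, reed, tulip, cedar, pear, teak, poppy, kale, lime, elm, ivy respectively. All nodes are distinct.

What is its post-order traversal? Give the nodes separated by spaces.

iris mint sage reed tulip pear poppy lime ivy elm kale teak cedar plum

The first element of pre-order is the root; it splits in-order into left and right subtrees.
Root plum: left subtree has 3 nodes {iris, sage, mint}, right has 10 {reed, tulip, cedar, pear, teak, poppy, kale, lime, elm, ivy}.
  Root sage: left subtree has 1 node {iris}, right has 1 {mint}.
  Root cedar: left subtree has 2 nodes {reed, tulip}, right has 7 {pear, teak, poppy, kale, lime, elm, ivy}.
    Root tulip: left subtree has 1 node {reed}, right has 0 { }.
    Root teak: left subtree has 1 node {pear}, right has 5 {poppy, kale, lime, elm, ivy}.
      Root kale: left subtree has 1 node {poppy}, right has 3 {lime, elm, ivy}.
        Root elm: left subtree has 1 node {lime}, right has 1 {ivy}.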